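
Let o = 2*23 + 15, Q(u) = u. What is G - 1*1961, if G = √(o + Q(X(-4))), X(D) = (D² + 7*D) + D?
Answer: -1961 + 3*√5 ≈ -1954.3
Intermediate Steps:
X(D) = D² + 8*D
o = 61 (o = 46 + 15 = 61)
G = 3*√5 (G = √(61 - 4*(8 - 4)) = √(61 - 4*4) = √(61 - 16) = √45 = 3*√5 ≈ 6.7082)
G - 1*1961 = 3*√5 - 1*1961 = 3*√5 - 1961 = -1961 + 3*√5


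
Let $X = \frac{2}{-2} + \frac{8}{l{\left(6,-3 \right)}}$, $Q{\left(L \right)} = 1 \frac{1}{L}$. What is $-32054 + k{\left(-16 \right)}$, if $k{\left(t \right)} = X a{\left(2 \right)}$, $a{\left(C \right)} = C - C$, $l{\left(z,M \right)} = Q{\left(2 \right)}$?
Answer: $-32054$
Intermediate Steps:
$Q{\left(L \right)} = \frac{1}{L}$
$l{\left(z,M \right)} = \frac{1}{2}$
$a{\left(C \right)} = 0$
$X = 15$ ($X = \frac{2}{-2} + 8 \frac{1}{\frac{1}{2}} = 2 \left(- \frac{1}{2}\right) + 8 \cdot 2 = -1 + 16 = 15$)
$k{\left(t \right)} = 0$ ($k{\left(t \right)} = 15 \cdot 0 = 0$)
$-32054 + k{\left(-16 \right)} = -32054 + 0 = -32054$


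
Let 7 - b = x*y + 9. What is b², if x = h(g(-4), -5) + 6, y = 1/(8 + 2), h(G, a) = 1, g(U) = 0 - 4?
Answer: 729/100 ≈ 7.2900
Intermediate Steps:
g(U) = -4
y = ⅒ (y = 1/10 = ⅒ ≈ 0.10000)
x = 7 (x = 1 + 6 = 7)
b = -27/10 (b = 7 - (7*(⅒) + 9) = 7 - (7/10 + 9) = 7 - 1*97/10 = 7 - 97/10 = -27/10 ≈ -2.7000)
b² = (-27/10)² = 729/100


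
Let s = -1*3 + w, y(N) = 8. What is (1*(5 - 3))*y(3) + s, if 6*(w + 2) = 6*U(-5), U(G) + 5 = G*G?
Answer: 31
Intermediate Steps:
U(G) = -5 + G**2 (U(G) = -5 + G*G = -5 + G**2)
w = 18 (w = -2 + (6*(-5 + (-5)**2))/6 = -2 + (6*(-5 + 25))/6 = -2 + (6*20)/6 = -2 + (1/6)*120 = -2 + 20 = 18)
s = 15 (s = -1*3 + 18 = -3 + 18 = 15)
(1*(5 - 3))*y(3) + s = (1*(5 - 3))*8 + 15 = (1*2)*8 + 15 = 2*8 + 15 = 16 + 15 = 31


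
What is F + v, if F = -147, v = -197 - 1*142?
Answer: -486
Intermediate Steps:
v = -339 (v = -197 - 142 = -339)
F + v = -147 - 339 = -486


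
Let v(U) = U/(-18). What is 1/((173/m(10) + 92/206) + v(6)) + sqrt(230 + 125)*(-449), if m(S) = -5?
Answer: -1545/53282 - 449*sqrt(355) ≈ -8459.8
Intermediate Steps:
v(U) = -U/18 (v(U) = U*(-1/18) = -U/18)
1/((173/m(10) + 92/206) + v(6)) + sqrt(230 + 125)*(-449) = 1/((173/(-5) + 92/206) - 1/18*6) + sqrt(230 + 125)*(-449) = 1/((173*(-1/5) + 92*(1/206)) - 1/3) + sqrt(355)*(-449) = 1/((-173/5 + 46/103) - 1/3) - 449*sqrt(355) = 1/(-17589/515 - 1/3) - 449*sqrt(355) = 1/(-53282/1545) - 449*sqrt(355) = -1545/53282 - 449*sqrt(355)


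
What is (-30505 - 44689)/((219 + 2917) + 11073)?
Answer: -75194/14209 ≈ -5.2920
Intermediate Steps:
(-30505 - 44689)/((219 + 2917) + 11073) = -75194/(3136 + 11073) = -75194/14209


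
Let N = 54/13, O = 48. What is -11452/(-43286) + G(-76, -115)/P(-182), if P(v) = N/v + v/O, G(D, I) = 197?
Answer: -120434015506/2343958543 ≈ -51.381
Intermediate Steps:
N = 54/13 (N = 54*(1/13) = 54/13 ≈ 4.1538)
P(v) = v/48 + 54/(13*v) (P(v) = 54/(13*v) + v/48 = v/48 + 54/(13*v))
-11452/(-43286) + G(-76, -115)/P(-182) = -11452/(-43286) + 197/((1/48)*(-182) + (54/13)/(-182)) = -11452*(-1/43286) + 197/(-91/24 + (54/13)*(-1/182)) = 5726/21643 + 197/(-91/24 - 27/1183) = 5726/21643 + 197/(-108301/28392) = 5726/21643 + 197*(-28392/108301) = 5726/21643 - 5593224/108301 = -120434015506/2343958543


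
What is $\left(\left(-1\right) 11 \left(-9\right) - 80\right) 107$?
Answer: $2033$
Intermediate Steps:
$\left(\left(-1\right) 11 \left(-9\right) - 80\right) 107 = \left(\left(-11\right) \left(-9\right) - 80\right) 107 = \left(99 - 80\right) 107 = 19 \cdot 107 = 2033$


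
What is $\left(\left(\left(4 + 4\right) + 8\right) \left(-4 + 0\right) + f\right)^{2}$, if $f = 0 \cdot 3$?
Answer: $4096$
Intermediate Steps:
$f = 0$
$\left(\left(\left(4 + 4\right) + 8\right) \left(-4 + 0\right) + f\right)^{2} = \left(\left(\left(4 + 4\right) + 8\right) \left(-4 + 0\right) + 0\right)^{2} = \left(\left(8 + 8\right) \left(-4\right) + 0\right)^{2} = \left(16 \left(-4\right) + 0\right)^{2} = \left(-64 + 0\right)^{2} = \left(-64\right)^{2} = 4096$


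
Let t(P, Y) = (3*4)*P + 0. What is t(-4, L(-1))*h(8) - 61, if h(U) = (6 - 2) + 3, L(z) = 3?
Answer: -397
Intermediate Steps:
t(P, Y) = 12*P (t(P, Y) = 12*P + 0 = 12*P)
h(U) = 7 (h(U) = 4 + 3 = 7)
t(-4, L(-1))*h(8) - 61 = (12*(-4))*7 - 61 = -48*7 - 61 = -336 - 61 = -397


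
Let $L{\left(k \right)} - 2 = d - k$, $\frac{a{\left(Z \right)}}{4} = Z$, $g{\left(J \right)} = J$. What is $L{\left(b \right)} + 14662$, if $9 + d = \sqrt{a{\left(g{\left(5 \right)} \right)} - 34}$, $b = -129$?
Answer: $14784 + i \sqrt{14} \approx 14784.0 + 3.7417 i$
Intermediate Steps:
$a{\left(Z \right)} = 4 Z$
$d = -9 + i \sqrt{14}$ ($d = -9 + \sqrt{4 \cdot 5 - 34} = -9 + \sqrt{20 - 34} = -9 + \sqrt{-14} = -9 + i \sqrt{14} \approx -9.0 + 3.7417 i$)
$L{\left(k \right)} = -7 - k + i \sqrt{14}$ ($L{\left(k \right)} = 2 - \left(9 + k - i \sqrt{14}\right) = -7 - k + i \sqrt{14}$)
$L{\left(b \right)} + 14662 = \left(-7 - -129 + i \sqrt{14}\right) + 14662 = \left(-7 + 129 + i \sqrt{14}\right) + 14662 = \left(122 + i \sqrt{14}\right) + 14662 = 14784 + i \sqrt{14}$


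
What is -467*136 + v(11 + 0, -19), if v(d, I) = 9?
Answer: -63503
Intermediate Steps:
-467*136 + v(11 + 0, -19) = -467*136 + 9 = -63512 + 9 = -63503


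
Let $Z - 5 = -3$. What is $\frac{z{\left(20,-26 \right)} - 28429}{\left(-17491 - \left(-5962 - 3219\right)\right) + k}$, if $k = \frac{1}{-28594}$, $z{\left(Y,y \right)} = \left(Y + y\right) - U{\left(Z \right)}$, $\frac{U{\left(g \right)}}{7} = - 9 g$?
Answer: $\frac{809467546}{237616141} \approx 3.4066$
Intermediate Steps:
$Z = 2$ ($Z = 5 - 3 = 2$)
$U{\left(g \right)} = - 63 g$ ($U{\left(g \right)} = 7 \left(- 9 g\right) = - 63 g$)
$z{\left(Y,y \right)} = 126 + Y + y$ ($z{\left(Y,y \right)} = \left(Y + y\right) - \left(-63\right) 2 = \left(Y + y\right) - -126 = \left(Y + y\right) + 126 = 126 + Y + y$)
$k = - \frac{1}{28594} \approx -3.4972 \cdot 10^{-5}$
$\frac{z{\left(20,-26 \right)} - 28429}{\left(-17491 - \left(-5962 - 3219\right)\right) + k} = \frac{\left(126 + 20 - 26\right) - 28429}{\left(-17491 - \left(-5962 - 3219\right)\right) - \frac{1}{28594}} = \frac{120 - 28429}{\left(-17491 - \left(-5962 - 3219\right)\right) - \frac{1}{28594}} = - \frac{28309}{\left(-17491 - -9181\right) - \frac{1}{28594}} = - \frac{28309}{\left(-17491 + 9181\right) - \frac{1}{28594}} = - \frac{28309}{-8310 - \frac{1}{28594}} = - \frac{28309}{- \frac{237616141}{28594}} = \left(-28309\right) \left(- \frac{28594}{237616141}\right) = \frac{809467546}{237616141}$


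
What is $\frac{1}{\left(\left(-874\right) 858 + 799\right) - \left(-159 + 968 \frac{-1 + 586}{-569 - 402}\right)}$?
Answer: $- \frac{971}{726648634} \approx -1.3363 \cdot 10^{-6}$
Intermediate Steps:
$\frac{1}{\left(\left(-874\right) 858 + 799\right) - \left(-159 + 968 \frac{-1 + 586}{-569 - 402}\right)} = \frac{1}{\left(-749892 + 799\right) - \left(-159 + 968 \frac{585}{-971}\right)} = \frac{1}{-749093 - \left(-159 + 968 \cdot 585 \left(- \frac{1}{971}\right)\right)} = \frac{1}{-749093 + \left(\left(-968\right) \left(- \frac{585}{971}\right) + 159\right)} = \frac{1}{-749093 + \left(\frac{566280}{971} + 159\right)} = \frac{1}{-749093 + \frac{720669}{971}} = \frac{1}{- \frac{726648634}{971}} = - \frac{971}{726648634}$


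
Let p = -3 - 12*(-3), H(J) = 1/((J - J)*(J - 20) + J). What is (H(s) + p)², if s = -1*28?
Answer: 851929/784 ≈ 1086.6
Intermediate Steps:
s = -28
H(J) = 1/J (H(J) = 1/(0*(-20 + J) + J) = 1/(0 + J) = 1/J)
p = 33 (p = -3 + 36 = 33)
(H(s) + p)² = (1/(-28) + 33)² = (-1/28 + 33)² = (923/28)² = 851929/784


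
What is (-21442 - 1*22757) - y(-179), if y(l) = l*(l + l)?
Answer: -108281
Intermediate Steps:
y(l) = 2*l**2 (y(l) = l*(2*l) = 2*l**2)
(-21442 - 1*22757) - y(-179) = (-21442 - 1*22757) - 2*(-179)**2 = (-21442 - 22757) - 2*32041 = -44199 - 1*64082 = -44199 - 64082 = -108281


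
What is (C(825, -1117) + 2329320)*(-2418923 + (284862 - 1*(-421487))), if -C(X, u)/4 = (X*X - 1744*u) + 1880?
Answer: 14030933824008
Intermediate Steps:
C(X, u) = -7520 - 4*X² + 6976*u (C(X, u) = -4*((X*X - 1744*u) + 1880) = -4*((X² - 1744*u) + 1880) = -4*(1880 + X² - 1744*u) = -7520 - 4*X² + 6976*u)
(C(825, -1117) + 2329320)*(-2418923 + (284862 - 1*(-421487))) = ((-7520 - 4*825² + 6976*(-1117)) + 2329320)*(-2418923 + (284862 - 1*(-421487))) = ((-7520 - 4*680625 - 7792192) + 2329320)*(-2418923 + (284862 + 421487)) = ((-7520 - 2722500 - 7792192) + 2329320)*(-2418923 + 706349) = (-10522212 + 2329320)*(-1712574) = -8192892*(-1712574) = 14030933824008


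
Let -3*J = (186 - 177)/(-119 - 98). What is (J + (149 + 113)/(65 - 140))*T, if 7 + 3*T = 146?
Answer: -7871431/48825 ≈ -161.22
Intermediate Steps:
J = 3/217 (J = -(186 - 177)/(3*(-119 - 98)) = -3/(-217) = -3*(-1)/217 = -⅓*(-9/217) = 3/217 ≈ 0.013825)
T = 139/3 (T = -7/3 + (⅓)*146 = -7/3 + 146/3 = 139/3 ≈ 46.333)
(J + (149 + 113)/(65 - 140))*T = (3/217 + (149 + 113)/(65 - 140))*(139/3) = (3/217 + 262/(-75))*(139/3) = (3/217 + 262*(-1/75))*(139/3) = (3/217 - 262/75)*(139/3) = -56629/16275*139/3 = -7871431/48825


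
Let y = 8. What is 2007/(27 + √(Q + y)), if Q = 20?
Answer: 54189/701 - 4014*√7/701 ≈ 62.153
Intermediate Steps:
2007/(27 + √(Q + y)) = 2007/(27 + √(20 + 8)) = 2007/(27 + √28) = 2007/(27 + 2*√7)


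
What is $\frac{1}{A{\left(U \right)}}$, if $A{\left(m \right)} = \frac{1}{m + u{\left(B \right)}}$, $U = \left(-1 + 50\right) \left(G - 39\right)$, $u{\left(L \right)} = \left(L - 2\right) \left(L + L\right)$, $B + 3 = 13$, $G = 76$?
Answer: $1973$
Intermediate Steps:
$B = 10$ ($B = -3 + 13 = 10$)
$u{\left(L \right)} = 2 L \left(-2 + L\right)$ ($u{\left(L \right)} = \left(-2 + L\right) 2 L = 2 L \left(-2 + L\right)$)
$U = 1813$ ($U = \left(-1 + 50\right) \left(76 - 39\right) = 49 \cdot 37 = 1813$)
$A{\left(m \right)} = \frac{1}{160 + m}$ ($A{\left(m \right)} = \frac{1}{m + 2 \cdot 10 \left(-2 + 10\right)} = \frac{1}{m + 2 \cdot 10 \cdot 8} = \frac{1}{m + 160} = \frac{1}{160 + m}$)
$\frac{1}{A{\left(U \right)}} = \frac{1}{\frac{1}{160 + 1813}} = \frac{1}{\frac{1}{1973}} = 1973$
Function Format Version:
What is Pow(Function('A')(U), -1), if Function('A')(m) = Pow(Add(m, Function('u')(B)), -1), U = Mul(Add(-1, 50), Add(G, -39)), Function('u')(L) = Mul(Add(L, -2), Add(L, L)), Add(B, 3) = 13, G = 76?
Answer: 1973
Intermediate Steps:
B = 10 (B = Add(-3, 13) = 10)
Function('u')(L) = Mul(2, L, Add(-2, L)) (Function('u')(L) = Mul(Add(-2, L), Mul(2, L)) = Mul(2, L, Add(-2, L)))
U = 1813 (U = Mul(Add(-1, 50), Add(76, -39)) = Mul(49, 37) = 1813)
Function('A')(m) = Pow(Add(160, m), -1) (Function('A')(m) = Pow(Add(m, Mul(2, 10, Add(-2, 10))), -1) = Pow(Add(m, Mul(2, 10, 8)), -1) = Pow(Add(m, 160), -1) = Pow(Add(160, m), -1))
Pow(Function('A')(U), -1) = Pow(Pow(Add(160, 1813), -1), -1) = Pow(Pow(1973, -1), -1) = Pow(Rational(1, 1973), -1) = 1973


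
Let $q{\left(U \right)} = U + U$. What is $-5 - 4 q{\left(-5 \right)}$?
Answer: $35$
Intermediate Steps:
$q{\left(U \right)} = 2 U$
$-5 - 4 q{\left(-5 \right)} = -5 - 4 \cdot 2 \left(-5\right) = -5 - -40 = -5 + 40 = 35$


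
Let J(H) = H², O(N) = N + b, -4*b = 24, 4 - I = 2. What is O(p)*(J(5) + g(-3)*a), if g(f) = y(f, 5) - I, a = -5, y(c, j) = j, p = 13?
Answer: 70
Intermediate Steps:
I = 2 (I = 4 - 1*2 = 4 - 2 = 2)
b = -6 (b = -¼*24 = -6)
O(N) = -6 + N (O(N) = N - 6 = -6 + N)
g(f) = 3 (g(f) = 5 - 1*2 = 5 - 2 = 3)
O(p)*(J(5) + g(-3)*a) = (-6 + 13)*(5² + 3*(-5)) = 7*(25 - 15) = 7*10 = 70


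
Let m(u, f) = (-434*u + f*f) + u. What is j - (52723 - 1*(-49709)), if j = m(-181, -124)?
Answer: -8683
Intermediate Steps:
m(u, f) = f² - 433*u (m(u, f) = (-434*u + f²) + u = (f² - 434*u) + u = f² - 433*u)
j = 93749 (j = (-124)² - 433*(-181) = 15376 + 78373 = 93749)
j - (52723 - 1*(-49709)) = 93749 - (52723 - 1*(-49709)) = 93749 - (52723 + 49709) = 93749 - 1*102432 = 93749 - 102432 = -8683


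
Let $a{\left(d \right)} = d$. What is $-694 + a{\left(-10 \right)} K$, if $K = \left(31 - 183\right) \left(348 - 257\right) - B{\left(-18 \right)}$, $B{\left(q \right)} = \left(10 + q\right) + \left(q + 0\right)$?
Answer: $137366$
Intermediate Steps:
$B{\left(q \right)} = 10 + 2 q$ ($B{\left(q \right)} = \left(10 + q\right) + q = 10 + 2 q$)
$K = -13806$ ($K = \left(31 - 183\right) \left(348 - 257\right) - \left(10 + 2 \left(-18\right)\right) = \left(31 - 183\right) 91 - \left(10 - 36\right) = \left(-152\right) 91 - -26 = -13832 + 26 = -13806$)
$-694 + a{\left(-10 \right)} K = -694 - -138060 = -694 + 138060 = 137366$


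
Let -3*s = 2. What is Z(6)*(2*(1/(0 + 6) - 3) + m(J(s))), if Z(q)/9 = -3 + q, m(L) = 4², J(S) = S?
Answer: 279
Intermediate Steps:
s = -⅔ (s = -⅓*2 = -⅔ ≈ -0.66667)
m(L) = 16
Z(q) = -27 + 9*q (Z(q) = 9*(-3 + q) = -27 + 9*q)
Z(6)*(2*(1/(0 + 6) - 3) + m(J(s))) = (-27 + 9*6)*(2*(1/(0 + 6) - 3) + 16) = (-27 + 54)*(2*(1/6 - 3) + 16) = 27*(2*(⅙ - 3) + 16) = 27*(2*(-17/6) + 16) = 27*(-17/3 + 16) = 27*(31/3) = 279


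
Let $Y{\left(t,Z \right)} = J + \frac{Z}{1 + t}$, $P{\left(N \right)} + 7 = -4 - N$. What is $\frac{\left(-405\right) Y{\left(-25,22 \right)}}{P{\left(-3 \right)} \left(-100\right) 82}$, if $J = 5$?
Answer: $- \frac{1323}{52480} \approx -0.02521$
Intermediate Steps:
$P{\left(N \right)} = -11 - N$ ($P{\left(N \right)} = -7 - \left(4 + N\right) = -11 - N$)
$Y{\left(t,Z \right)} = 5 + \frac{Z}{1 + t}$
$\frac{\left(-405\right) Y{\left(-25,22 \right)}}{P{\left(-3 \right)} \left(-100\right) 82} = \frac{\left(-405\right) \frac{5 + 22 + 5 \left(-25\right)}{1 - 25}}{\left(-11 - -3\right) \left(-100\right) 82} = \frac{\left(-405\right) \frac{5 + 22 - 125}{-24}}{\left(-11 + 3\right) \left(-100\right) 82} = \frac{\left(-405\right) \left(\left(- \frac{1}{24}\right) \left(-98\right)\right)}{\left(-8\right) \left(-100\right) 82} = \frac{\left(-405\right) \frac{49}{12}}{800 \cdot 82} = - \frac{6615}{4 \cdot 65600} = \left(- \frac{6615}{4}\right) \frac{1}{65600} = - \frac{1323}{52480}$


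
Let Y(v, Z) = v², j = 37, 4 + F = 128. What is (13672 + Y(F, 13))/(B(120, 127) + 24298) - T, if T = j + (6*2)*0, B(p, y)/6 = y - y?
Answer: -434989/12149 ≈ -35.805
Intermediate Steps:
F = 124 (F = -4 + 128 = 124)
B(p, y) = 0 (B(p, y) = 6*(y - y) = 6*0 = 0)
T = 37 (T = 37 + (6*2)*0 = 37 + 12*0 = 37 + 0 = 37)
(13672 + Y(F, 13))/(B(120, 127) + 24298) - T = (13672 + 124²)/(0 + 24298) - 1*37 = (13672 + 15376)/24298 - 37 = 29048*(1/24298) - 37 = 14524/12149 - 37 = -434989/12149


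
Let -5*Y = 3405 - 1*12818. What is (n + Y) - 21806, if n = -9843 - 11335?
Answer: -205507/5 ≈ -41101.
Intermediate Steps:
n = -21178
Y = 9413/5 (Y = -(3405 - 1*12818)/5 = -(3405 - 12818)/5 = -⅕*(-9413) = 9413/5 ≈ 1882.6)
(n + Y) - 21806 = (-21178 + 9413/5) - 21806 = -96477/5 - 21806 = -205507/5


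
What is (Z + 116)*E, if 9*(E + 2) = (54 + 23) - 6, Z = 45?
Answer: 8533/9 ≈ 948.11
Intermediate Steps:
E = 53/9 (E = -2 + ((54 + 23) - 6)/9 = -2 + (77 - 6)/9 = -2 + (1/9)*71 = -2 + 71/9 = 53/9 ≈ 5.8889)
(Z + 116)*E = (45 + 116)*(53/9) = 161*(53/9) = 8533/9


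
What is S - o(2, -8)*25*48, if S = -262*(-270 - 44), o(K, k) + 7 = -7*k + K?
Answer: 21068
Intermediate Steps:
o(K, k) = -7 + K - 7*k (o(K, k) = -7 + (-7*k + K) = -7 + (K - 7*k) = -7 + K - 7*k)
S = 82268 (S = -262*(-314) = 82268)
S - o(2, -8)*25*48 = 82268 - (-7 + 2 - 7*(-8))*25*48 = 82268 - (-7 + 2 + 56)*25*48 = 82268 - 51*25*48 = 82268 - 1275*48 = 82268 - 1*61200 = 82268 - 61200 = 21068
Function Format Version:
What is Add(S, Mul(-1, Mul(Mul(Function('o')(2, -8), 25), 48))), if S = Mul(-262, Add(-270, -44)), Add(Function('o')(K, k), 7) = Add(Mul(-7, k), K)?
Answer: 21068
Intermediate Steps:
Function('o')(K, k) = Add(-7, K, Mul(-7, k)) (Function('o')(K, k) = Add(-7, Add(Mul(-7, k), K)) = Add(-7, Add(K, Mul(-7, k))) = Add(-7, K, Mul(-7, k)))
S = 82268 (S = Mul(-262, -314) = 82268)
Add(S, Mul(-1, Mul(Mul(Function('o')(2, -8), 25), 48))) = Add(82268, Mul(-1, Mul(Mul(Add(-7, 2, Mul(-7, -8)), 25), 48))) = Add(82268, Mul(-1, Mul(Mul(Add(-7, 2, 56), 25), 48))) = Add(82268, Mul(-1, Mul(Mul(51, 25), 48))) = Add(82268, Mul(-1, Mul(1275, 48))) = Add(82268, Mul(-1, 61200)) = Add(82268, -61200) = 21068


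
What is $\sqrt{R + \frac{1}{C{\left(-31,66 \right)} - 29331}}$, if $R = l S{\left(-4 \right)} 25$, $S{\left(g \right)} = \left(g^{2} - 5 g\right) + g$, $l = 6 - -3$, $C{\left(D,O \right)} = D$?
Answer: $\frac{\sqrt{6207314687438}}{29362} \approx 84.853$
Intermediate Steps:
$l = 9$ ($l = 6 + 3 = 9$)
$S{\left(g \right)} = g^{2} - 4 g$
$R = 7200$ ($R = 9 \left(- 4 \left(-4 - 4\right)\right) 25 = 9 \left(\left(-4\right) \left(-8\right)\right) 25 = 9 \cdot 32 \cdot 25 = 288 \cdot 25 = 7200$)
$\sqrt{R + \frac{1}{C{\left(-31,66 \right)} - 29331}} = \sqrt{7200 + \frac{1}{-31 - 29331}} = \sqrt{7200 + \frac{1}{-29362}} = \sqrt{7200 - \frac{1}{29362}} = \sqrt{\frac{211406399}{29362}} = \frac{\sqrt{6207314687438}}{29362}$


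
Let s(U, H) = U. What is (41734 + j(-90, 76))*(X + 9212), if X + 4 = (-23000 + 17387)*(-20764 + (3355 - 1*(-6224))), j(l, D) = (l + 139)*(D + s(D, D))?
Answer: 3088167928566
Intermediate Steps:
j(l, D) = 2*D*(139 + l) (j(l, D) = (l + 139)*(D + D) = (139 + l)*(2*D) = 2*D*(139 + l))
X = 62781401 (X = -4 + (-23000 + 17387)*(-20764 + (3355 - 1*(-6224))) = -4 - 5613*(-20764 + (3355 + 6224)) = -4 - 5613*(-20764 + 9579) = -4 - 5613*(-11185) = -4 + 62781405 = 62781401)
(41734 + j(-90, 76))*(X + 9212) = (41734 + 2*76*(139 - 90))*(62781401 + 9212) = (41734 + 2*76*49)*62790613 = (41734 + 7448)*62790613 = 49182*62790613 = 3088167928566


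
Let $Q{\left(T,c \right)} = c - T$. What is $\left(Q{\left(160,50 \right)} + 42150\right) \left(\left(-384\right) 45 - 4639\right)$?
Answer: $-921474760$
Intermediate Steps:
$\left(Q{\left(160,50 \right)} + 42150\right) \left(\left(-384\right) 45 - 4639\right) = \left(\left(50 - 160\right) + 42150\right) \left(\left(-384\right) 45 - 4639\right) = \left(\left(50 - 160\right) + 42150\right) \left(-17280 - 4639\right) = \left(-110 + 42150\right) \left(-21919\right) = 42040 \left(-21919\right) = -921474760$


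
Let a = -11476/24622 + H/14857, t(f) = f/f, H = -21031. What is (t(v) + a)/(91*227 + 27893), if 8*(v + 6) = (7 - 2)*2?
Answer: -16125758/888001478585 ≈ -1.8160e-5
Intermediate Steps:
v = -19/4 (v = -6 + ((7 - 2)*2)/8 = -6 + (5*2)/8 = -6 + (1/8)*10 = -6 + 5/4 = -19/4 ≈ -4.7500)
t(f) = 1
a = -344162107/182904527 (a = -11476/24622 - 21031/14857 = -11476*1/24622 - 21031*1/14857 = -5738/12311 - 21031/14857 = -344162107/182904527 ≈ -1.8816)
(t(v) + a)/(91*227 + 27893) = (1 - 344162107/182904527)/(91*227 + 27893) = -161257580/(182904527*(20657 + 27893)) = -161257580/182904527/48550 = -161257580/182904527*1/48550 = -16125758/888001478585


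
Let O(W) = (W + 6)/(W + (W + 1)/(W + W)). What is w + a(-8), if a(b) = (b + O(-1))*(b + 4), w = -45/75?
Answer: 257/5 ≈ 51.400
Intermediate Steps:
w = -⅗ (w = -45*1/75 = -⅗ ≈ -0.60000)
O(W) = (6 + W)/(W + (1 + W)/(2*W)) (O(W) = (6 + W)/(W + (1 + W)/((2*W))) = (6 + W)/(W + (1 + W)*(1/(2*W))) = (6 + W)/(W + (1 + W)/(2*W)))
a(b) = (-5 + b)*(4 + b) (a(b) = (b + 2*(-1)*(6 - 1)/(1 - 1 + 2*(-1)²))*(b + 4) = (b + 2*(-1)*5/(1 - 1 + 2*1))*(4 + b) = (b + 2*(-1)*5/(1 - 1 + 2))*(4 + b) = (b + 2*(-1)*5/2)*(4 + b) = (b + 2*(-1)*(½)*5)*(4 + b) = (b - 5)*(4 + b) = (-5 + b)*(4 + b))
w + a(-8) = -⅗ + (-20 + (-8)² - 1*(-8)) = -⅗ + (-20 + 64 + 8) = -⅗ + 52 = 257/5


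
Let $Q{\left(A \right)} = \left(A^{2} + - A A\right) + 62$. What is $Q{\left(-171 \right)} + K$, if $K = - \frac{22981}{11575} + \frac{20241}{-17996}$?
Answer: $\frac{12266973749}{208303700} \approx 58.89$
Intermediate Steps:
$K = - \frac{647855651}{208303700}$ ($K = \left(-22981\right) \frac{1}{11575} + 20241 \left(- \frac{1}{17996}\right) = - \frac{22981}{11575} - \frac{20241}{17996} = - \frac{647855651}{208303700} \approx -3.1101$)
$Q{\left(A \right)} = 62$ ($Q{\left(A \right)} = \left(A^{2} - A^{2}\right) + 62 = 0 + 62 = 62$)
$Q{\left(-171 \right)} + K = 62 - \frac{647855651}{208303700} = \frac{12266973749}{208303700}$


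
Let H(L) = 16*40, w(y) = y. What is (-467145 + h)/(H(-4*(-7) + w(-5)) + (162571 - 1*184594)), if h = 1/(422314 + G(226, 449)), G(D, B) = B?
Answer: 197491621634/9039941229 ≈ 21.847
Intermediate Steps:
H(L) = 640
h = 1/422763 (h = 1/(422314 + 449) = 1/422763 ≈ 2.3654e-6)
(-467145 + h)/(H(-4*(-7) + w(-5)) + (162571 - 1*184594)) = (-467145 + 1/422763)/(640 + (162571 - 1*184594)) = -197491621634/(422763*(640 + (162571 - 184594))) = -197491621634/(422763*(640 - 22023)) = -197491621634/422763/(-21383) = -197491621634/422763*(-1/21383) = 197491621634/9039941229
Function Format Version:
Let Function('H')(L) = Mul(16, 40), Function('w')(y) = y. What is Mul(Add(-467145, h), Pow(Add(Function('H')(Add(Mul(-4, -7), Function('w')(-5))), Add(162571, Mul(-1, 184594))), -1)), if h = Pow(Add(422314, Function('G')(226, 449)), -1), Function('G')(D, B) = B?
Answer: Rational(197491621634, 9039941229) ≈ 21.847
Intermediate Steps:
Function('H')(L) = 640
h = Rational(1, 422763) (h = Pow(Add(422314, 449), -1) = Pow(422763, -1) = Rational(1, 422763) ≈ 2.3654e-6)
Mul(Add(-467145, h), Pow(Add(Function('H')(Add(Mul(-4, -7), Function('w')(-5))), Add(162571, Mul(-1, 184594))), -1)) = Mul(Add(-467145, Rational(1, 422763)), Pow(Add(640, Add(162571, Mul(-1, 184594))), -1)) = Mul(Rational(-197491621634, 422763), Pow(Add(640, Add(162571, -184594)), -1)) = Mul(Rational(-197491621634, 422763), Pow(Add(640, -22023), -1)) = Mul(Rational(-197491621634, 422763), Pow(-21383, -1)) = Mul(Rational(-197491621634, 422763), Rational(-1, 21383)) = Rational(197491621634, 9039941229)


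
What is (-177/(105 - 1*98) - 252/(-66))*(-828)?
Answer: 1368684/77 ≈ 17775.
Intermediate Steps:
(-177/(105 - 1*98) - 252/(-66))*(-828) = (-177/(105 - 98) - 252*(-1/66))*(-828) = (-177/7 + 42/11)*(-828) = -1653/77*(-828) = 1368684/77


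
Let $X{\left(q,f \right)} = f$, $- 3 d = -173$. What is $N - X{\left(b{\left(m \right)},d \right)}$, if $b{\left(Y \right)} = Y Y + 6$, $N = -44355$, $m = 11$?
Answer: $- \frac{133238}{3} \approx -44413.0$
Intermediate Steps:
$d = \frac{173}{3}$ ($d = \left(- \frac{1}{3}\right) \left(-173\right) = \frac{173}{3} \approx 57.667$)
$b{\left(Y \right)} = 6 + Y^{2}$ ($b{\left(Y \right)} = Y^{2} + 6 = 6 + Y^{2}$)
$N - X{\left(b{\left(m \right)},d \right)} = -44355 - \frac{173}{3} = - \frac{133238}{3}$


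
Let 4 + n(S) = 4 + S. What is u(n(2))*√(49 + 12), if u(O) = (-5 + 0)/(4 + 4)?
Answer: -5*√61/8 ≈ -4.8814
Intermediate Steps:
n(S) = S (n(S) = -4 + (4 + S) = S)
u(O) = -5/8
u(n(2))*√(49 + 12) = -5*√(49 + 12)/8 = -5*√61/8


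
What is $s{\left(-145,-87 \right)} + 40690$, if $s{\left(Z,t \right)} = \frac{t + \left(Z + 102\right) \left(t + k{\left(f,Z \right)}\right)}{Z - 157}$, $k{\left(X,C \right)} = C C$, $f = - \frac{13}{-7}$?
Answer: $\frac{13188801}{302} \approx 43672.0$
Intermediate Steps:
$f = \frac{13}{7}$ ($f = \left(-13\right) \left(- \frac{1}{7}\right) = \frac{13}{7} \approx 1.8571$)
$k{\left(X,C \right)} = C^{2}$
$s{\left(Z,t \right)} = \frac{t + \left(102 + Z\right) \left(t + Z^{2}\right)}{-157 + Z}$ ($s{\left(Z,t \right)} = \frac{t + \left(Z + 102\right) \left(t + Z^{2}\right)}{Z - 157} = \frac{t + \left(102 + Z\right) \left(t + Z^{2}\right)}{-157 + Z}$)
$s{\left(-145,-87 \right)} + 40690 = \frac{\left(-145\right)^{3} + 102 \left(-145\right)^{2} + 103 \left(-87\right) - -12615}{-157 - 145} + 40690 = \frac{-3048625 + 102 \cdot 21025 - 8961 + 12615}{-302} + 40690 = - \frac{-3048625 + 2144550 - 8961 + 12615}{302} + 40690 = \left(- \frac{1}{302}\right) \left(-900421\right) + 40690 = \frac{900421}{302} + 40690 = \frac{13188801}{302}$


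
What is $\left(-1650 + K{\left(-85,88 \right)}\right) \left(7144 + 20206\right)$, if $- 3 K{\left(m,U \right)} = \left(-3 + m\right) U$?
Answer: $\frac{76415900}{3} \approx 2.5472 \cdot 10^{7}$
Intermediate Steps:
$K{\left(m,U \right)} = - \frac{U \left(-3 + m\right)}{3}$ ($K{\left(m,U \right)} = - \frac{\left(-3 + m\right) U}{3} = - \frac{U \left(-3 + m\right)}{3}$)
$\left(-1650 + K{\left(-85,88 \right)}\right) \left(7144 + 20206\right) = \left(-1650 + \frac{1}{3} \cdot 88 \left(3 - -85\right)\right) \left(7144 + 20206\right) = \left(-1650 + \frac{1}{3} \cdot 88 \left(3 + 85\right)\right) 27350 = \left(-1650 + \frac{1}{3} \cdot 88 \cdot 88\right) 27350 = \left(-1650 + \frac{7744}{3}\right) 27350 = \frac{2794}{3} \cdot 27350 = \frac{76415900}{3}$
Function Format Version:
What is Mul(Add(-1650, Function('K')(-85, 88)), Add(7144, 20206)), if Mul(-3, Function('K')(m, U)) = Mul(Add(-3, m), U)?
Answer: Rational(76415900, 3) ≈ 2.5472e+7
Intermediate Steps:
Function('K')(m, U) = Mul(Rational(-1, 3), U, Add(-3, m)) (Function('K')(m, U) = Mul(Rational(-1, 3), Mul(Add(-3, m), U)) = Mul(Rational(-1, 3), Mul(U, Add(-3, m))) = Mul(Rational(-1, 3), U, Add(-3, m)))
Mul(Add(-1650, Function('K')(-85, 88)), Add(7144, 20206)) = Mul(Add(-1650, Mul(Rational(1, 3), 88, Add(3, Mul(-1, -85)))), Add(7144, 20206)) = Mul(Add(-1650, Mul(Rational(1, 3), 88, Add(3, 85))), 27350) = Mul(Add(-1650, Mul(Rational(1, 3), 88, 88)), 27350) = Mul(Add(-1650, Rational(7744, 3)), 27350) = Mul(Rational(2794, 3), 27350) = Rational(76415900, 3)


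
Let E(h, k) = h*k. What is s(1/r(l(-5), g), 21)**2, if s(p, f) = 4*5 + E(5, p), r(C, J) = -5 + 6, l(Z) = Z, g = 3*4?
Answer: 625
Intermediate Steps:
g = 12
r(C, J) = 1
s(p, f) = 20 + 5*p (s(p, f) = 4*5 + 5*p = 20 + 5*p)
s(1/r(l(-5), g), 21)**2 = (20 + 5/1)**2 = (20 + 5*1)**2 = (20 + 5)**2 = 25**2 = 625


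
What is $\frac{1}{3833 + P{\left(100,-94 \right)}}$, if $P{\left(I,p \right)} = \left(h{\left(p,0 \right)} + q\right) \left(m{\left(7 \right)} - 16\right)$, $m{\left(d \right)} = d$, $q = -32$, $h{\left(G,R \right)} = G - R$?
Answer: $\frac{1}{4967} \approx 0.00020133$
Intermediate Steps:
$P{\left(I,p \right)} = 288 - 9 p$ ($P{\left(I,p \right)} = \left(\left(p - 0\right) - 32\right) \left(7 - 16\right) = \left(\left(p + 0\right) - 32\right) \left(-9\right) = \left(p - 32\right) \left(-9\right) = \left(-32 + p\right) \left(-9\right) = 288 - 9 p$)
$\frac{1}{3833 + P{\left(100,-94 \right)}} = \frac{1}{3833 + \left(288 - -846\right)} = \frac{1}{3833 + \left(288 + 846\right)} = \frac{1}{3833 + 1134} = \frac{1}{4967}$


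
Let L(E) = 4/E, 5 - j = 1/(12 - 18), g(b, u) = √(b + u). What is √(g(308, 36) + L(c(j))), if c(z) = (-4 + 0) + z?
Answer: √(168 + 98*√86)/7 ≈ 4.6878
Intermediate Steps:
j = 31/6 (j = 5 - 1/(12 - 18) = 5 - 1/(-6) = 5 - 1*(-⅙) = 5 + ⅙ = 31/6 ≈ 5.1667)
c(z) = -4 + z
√(g(308, 36) + L(c(j))) = √(√(308 + 36) + 4/(-4 + 31/6)) = √(√344 + 4/(7/6)) = √(2*√86 + 4*(6/7)) = √(2*√86 + 24/7) = √(24/7 + 2*√86)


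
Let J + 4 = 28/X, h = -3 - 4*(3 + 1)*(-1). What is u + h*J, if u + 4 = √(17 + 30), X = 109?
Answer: -5740/109 + √47 ≈ -45.805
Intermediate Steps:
u = -4 + √47 (u = -4 + √(17 + 30) = -4 + √47 ≈ 2.8557)
h = 13 (h = -3 - 4*4*(-1) = -3 - 16*(-1) = -3 + 16 = 13)
J = -408/109 (J = -4 + 28/109 = -408/109 ≈ -3.7431)
u + h*J = (-4 + √47) + 13*(-408/109) = (-4 + √47) - 5304/109 = -5740/109 + √47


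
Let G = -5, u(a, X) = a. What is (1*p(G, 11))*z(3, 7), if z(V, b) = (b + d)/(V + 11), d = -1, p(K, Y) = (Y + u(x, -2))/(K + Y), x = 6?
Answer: 17/14 ≈ 1.2143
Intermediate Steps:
p(K, Y) = (6 + Y)/(K + Y) (p(K, Y) = (Y + 6)/(K + Y) = (6 + Y)/(K + Y))
z(V, b) = (-1 + b)/(11 + V) (z(V, b) = (b - 1)/(V + 11) = (-1 + b)/(11 + V))
(1*p(G, 11))*z(3, 7) = (1*((6 + 11)/(-5 + 11)))*((-1 + 7)/(11 + 3)) = (1*(17/6))*(6/14) = (1*((1/6)*17))*((1/14)*6) = (1*(17/6))*(3/7) = (17/6)*(3/7) = 17/14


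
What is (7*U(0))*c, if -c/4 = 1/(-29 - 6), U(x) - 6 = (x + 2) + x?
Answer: 32/5 ≈ 6.4000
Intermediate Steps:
U(x) = 8 + 2*x (U(x) = 6 + ((x + 2) + x) = 6 + ((2 + x) + x) = 6 + (2 + 2*x) = 8 + 2*x)
c = 4/35 (c = -4/(-29 - 6) = -4/(-35) = -4*(-1/35) = 4/35 ≈ 0.11429)
(7*U(0))*c = (7*(8 + 2*0))*(4/35) = (7*(8 + 0))*(4/35) = (7*8)*(4/35) = 56*(4/35) = 32/5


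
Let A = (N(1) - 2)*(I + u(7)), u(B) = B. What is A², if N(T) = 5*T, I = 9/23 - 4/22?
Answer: 29942784/64009 ≈ 467.79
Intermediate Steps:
I = 53/253 (I = 9*(1/23) - 4*1/22 = 9/23 - 2/11 = 53/253 ≈ 0.20949)
A = 5472/253 (A = (5*1 - 2)*(53/253 + 7) = (5 - 2)*(1824/253) = 3*(1824/253) = 5472/253 ≈ 21.628)
A² = (5472/253)² = 29942784/64009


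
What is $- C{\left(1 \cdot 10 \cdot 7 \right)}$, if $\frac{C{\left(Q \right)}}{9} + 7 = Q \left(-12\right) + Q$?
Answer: $6993$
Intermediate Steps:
$C{\left(Q \right)} = -63 - 99 Q$ ($C{\left(Q \right)} = -63 + 9 \left(Q \left(-12\right) + Q\right) = -63 + 9 \left(- 12 Q + Q\right) = -63 + 9 \left(- 11 Q\right) = -63 - 99 Q$)
$- C{\left(1 \cdot 10 \cdot 7 \right)} = - (-63 - 99 \cdot 1 \cdot 10 \cdot 7) = - (-63 - 99 \cdot 10 \cdot 7) = - (-63 - 6930) = \left(-1\right) \left(-6993\right) = 6993$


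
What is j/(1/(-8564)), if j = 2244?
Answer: -19217616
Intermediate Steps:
j/(1/(-8564)) = 2244/(1/(-8564)) = 2244/(-1/8564) = 2244*(-8564) = -19217616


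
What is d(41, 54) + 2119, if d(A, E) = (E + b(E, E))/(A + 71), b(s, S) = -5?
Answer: 33911/16 ≈ 2119.4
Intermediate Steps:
d(A, E) = (-5 + E)/(71 + A) (d(A, E) = (E - 5)/(A + 71) = (-5 + E)/(71 + A))
d(41, 54) + 2119 = (-5 + 54)/(71 + 41) + 2119 = 49/112 + 2119 = (1/112)*49 + 2119 = 7/16 + 2119 = 33911/16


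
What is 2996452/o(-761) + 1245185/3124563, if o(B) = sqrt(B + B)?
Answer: 1245185/3124563 - 1498226*I*sqrt(1522)/761 ≈ 0.39851 - 76807.0*I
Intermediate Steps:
o(B) = sqrt(2)*sqrt(B) (o(B) = sqrt(2*B) = sqrt(2)*sqrt(B))
2996452/o(-761) + 1245185/3124563 = 2996452/((sqrt(2)*sqrt(-761))) + 1245185/3124563 = 2996452/((sqrt(2)*(I*sqrt(761)))) + 1245185*(1/3124563) = 2996452/((I*sqrt(1522))) + 1245185/3124563 = 2996452*(-I*sqrt(1522)/1522) + 1245185/3124563 = -1498226*I*sqrt(1522)/761 + 1245185/3124563 = 1245185/3124563 - 1498226*I*sqrt(1522)/761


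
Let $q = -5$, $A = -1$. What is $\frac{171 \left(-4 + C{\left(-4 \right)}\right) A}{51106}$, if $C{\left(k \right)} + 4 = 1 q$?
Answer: $\frac{2223}{51106} \approx 0.043498$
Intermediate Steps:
$C{\left(k \right)} = -9$ ($C{\left(k \right)} = -4 + 1 \left(-5\right) = -4 - 5 = -9$)
$\frac{171 \left(-4 + C{\left(-4 \right)}\right) A}{51106} = \frac{171 \left(-4 - 9\right) \left(-1\right)}{51106} = 171 \left(\left(-13\right) \left(-1\right)\right) \frac{1}{51106} = 171 \cdot 13 \cdot \frac{1}{51106} = 2223 \cdot \frac{1}{51106} = \frac{2223}{51106}$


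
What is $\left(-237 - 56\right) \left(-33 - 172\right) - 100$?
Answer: $59965$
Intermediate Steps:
$\left(-237 - 56\right) \left(-33 - 172\right) - 100 = - 293 \left(-33 - 172\right) - 100 = \left(-293\right) \left(-205\right) - 100 = 60065 - 100 = 59965$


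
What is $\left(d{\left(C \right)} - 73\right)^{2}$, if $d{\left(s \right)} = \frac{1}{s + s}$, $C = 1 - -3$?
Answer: $\frac{339889}{64} \approx 5310.8$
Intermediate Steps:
$C = 4$ ($C = 1 + 3 = 4$)
$d{\left(s \right)} = \frac{1}{2 s}$
$\left(d{\left(C \right)} - 73\right)^{2} = \left(\frac{1}{2 \cdot 4} - 73\right)^{2} = \left(\frac{1}{2} \cdot \frac{1}{4} - 73\right)^{2} = \left(\frac{1}{8} - 73\right)^{2} = \left(- \frac{583}{8}\right)^{2} = \frac{339889}{64}$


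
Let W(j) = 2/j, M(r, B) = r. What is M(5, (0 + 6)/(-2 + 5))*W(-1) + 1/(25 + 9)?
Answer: -339/34 ≈ -9.9706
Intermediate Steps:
M(5, (0 + 6)/(-2 + 5))*W(-1) + 1/(25 + 9) = 5*(2/(-1)) + 1/(25 + 9) = 5*(2*(-1)) + 1/34 = 5*(-2) + 1/34 = -10 + 1/34 = -339/34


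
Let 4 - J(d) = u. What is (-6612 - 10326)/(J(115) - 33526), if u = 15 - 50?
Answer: 16938/33487 ≈ 0.50581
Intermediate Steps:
u = -35
J(d) = 39 (J(d) = 4 - 1*(-35) = 4 + 35 = 39)
(-6612 - 10326)/(J(115) - 33526) = (-6612 - 10326)/(39 - 33526) = -16938/(-33487) = -16938*(-1/33487) = 16938/33487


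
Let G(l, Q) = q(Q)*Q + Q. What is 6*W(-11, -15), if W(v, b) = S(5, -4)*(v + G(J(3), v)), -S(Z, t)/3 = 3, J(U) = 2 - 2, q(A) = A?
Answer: -5346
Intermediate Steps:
J(U) = 0
G(l, Q) = Q + Q² (G(l, Q) = Q*Q + Q = Q² + Q = Q + Q²)
S(Z, t) = -9 (S(Z, t) = -3*3 = -9)
W(v, b) = -9*v - 9*v*(1 + v) (W(v, b) = -9*(v + v*(1 + v)) = -9*v - 9*v*(1 + v))
6*W(-11, -15) = 6*(9*(-11)*(-2 - 1*(-11))) = 6*(9*(-11)*(-2 + 11)) = 6*(9*(-11)*9) = 6*(-891) = -5346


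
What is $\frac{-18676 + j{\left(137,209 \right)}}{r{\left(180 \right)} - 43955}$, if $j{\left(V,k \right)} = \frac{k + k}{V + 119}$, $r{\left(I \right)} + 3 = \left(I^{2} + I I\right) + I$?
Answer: $- \frac{2390319}{2690816} \approx -0.88832$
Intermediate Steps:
$r{\left(I \right)} = -3 + I + 2 I^{2}$ ($r{\left(I \right)} = -3 + \left(\left(I^{2} + I I\right) + I\right) = -3 + \left(\left(I^{2} + I^{2}\right) + I\right) = -3 + \left(2 I^{2} + I\right) = -3 + \left(I + 2 I^{2}\right) = -3 + I + 2 I^{2}$)
$j{\left(V,k \right)} = \frac{2 k}{119 + V}$
$\frac{-18676 + j{\left(137,209 \right)}}{r{\left(180 \right)} - 43955} = \frac{-18676 + 2 \cdot 209 \frac{1}{119 + 137}}{\left(-3 + 180 + 2 \cdot 180^{2}\right) - 43955} = \frac{-18676 + 2 \cdot 209 \cdot \frac{1}{256}}{\left(-3 + 180 + 2 \cdot 32400\right) - 43955} = \frac{-18676 + 2 \cdot 209 \cdot \frac{1}{256}}{\left(-3 + 180 + 64800\right) - 43955} = \frac{-18676 + \frac{209}{128}}{64977 - 43955} = - \frac{2390319}{128 \cdot 21022} = \left(- \frac{2390319}{128}\right) \frac{1}{21022} = - \frac{2390319}{2690816}$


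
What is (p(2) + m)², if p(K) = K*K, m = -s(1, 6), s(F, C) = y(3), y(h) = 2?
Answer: 4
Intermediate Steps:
s(F, C) = 2
m = -2 (m = -1*2 = -2)
p(K) = K²
(p(2) + m)² = (2² - 2)² = (4 - 2)² = 2² = 4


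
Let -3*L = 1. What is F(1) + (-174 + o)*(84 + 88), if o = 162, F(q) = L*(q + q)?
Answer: -6194/3 ≈ -2064.7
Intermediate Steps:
L = -⅓ (L = -⅓*1 = -⅓ ≈ -0.33333)
F(q) = -2*q/3 (F(q) = -(q + q)/3 = -2*q/3)
F(1) + (-174 + o)*(84 + 88) = -⅔*1 + (-174 + 162)*(84 + 88) = -⅔ - 12*172 = -⅔ - 2064 = -6194/3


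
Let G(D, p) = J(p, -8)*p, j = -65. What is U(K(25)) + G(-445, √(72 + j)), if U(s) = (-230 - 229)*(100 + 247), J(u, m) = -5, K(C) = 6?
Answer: -159273 - 5*√7 ≈ -1.5929e+5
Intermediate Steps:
G(D, p) = -5*p
U(s) = -159273 (U(s) = -459*347 = -159273)
U(K(25)) + G(-445, √(72 + j)) = -159273 - 5*√(72 - 65) = -159273 - 5*√7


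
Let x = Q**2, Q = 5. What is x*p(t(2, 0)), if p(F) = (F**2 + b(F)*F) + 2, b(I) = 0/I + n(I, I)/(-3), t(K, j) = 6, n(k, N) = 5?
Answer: 700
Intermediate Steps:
x = 25 (x = 5**2 = 25)
b(I) = -5/3 (b(I) = 0/I + 5/(-3) = 0 + 5*(-1/3) = 0 - 5/3 = -5/3)
p(F) = 2 + F**2 - 5*F/3 (p(F) = (F**2 - 5*F/3) + 2 = 2 + F**2 - 5*F/3)
x*p(t(2, 0)) = 25*(2 + 6**2 - 5/3*6) = 25*(2 + 36 - 10) = 25*28 = 700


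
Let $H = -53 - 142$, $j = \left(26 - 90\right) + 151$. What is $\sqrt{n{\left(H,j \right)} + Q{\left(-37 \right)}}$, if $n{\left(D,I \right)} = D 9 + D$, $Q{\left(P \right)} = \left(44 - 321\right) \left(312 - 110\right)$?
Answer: $4 i \sqrt{3619} \approx 240.63 i$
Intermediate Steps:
$Q{\left(P \right)} = -55954$ ($Q{\left(P \right)} = \left(-277\right) 202 = -55954$)
$j = 87$ ($j = -64 + 151 = 87$)
$H = -195$ ($H = -53 - 142 = -195$)
$n{\left(D,I \right)} = 10 D$ ($n{\left(D,I \right)} = 9 D + D = 10 D$)
$\sqrt{n{\left(H,j \right)} + Q{\left(-37 \right)}} = \sqrt{10 \left(-195\right) - 55954} = \sqrt{-1950 - 55954} = \sqrt{-57904} = 4 i \sqrt{3619}$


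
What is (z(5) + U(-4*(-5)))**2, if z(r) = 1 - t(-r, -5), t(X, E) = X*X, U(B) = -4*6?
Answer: 2304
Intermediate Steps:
U(B) = -24
t(X, E) = X**2
z(r) = 1 - r**2 (z(r) = 1 - (-r)**2 = 1 - r**2)
(z(5) + U(-4*(-5)))**2 = ((1 - 1*5**2) - 24)**2 = ((1 - 1*25) - 24)**2 = ((1 - 25) - 24)**2 = (-24 - 24)**2 = (-48)**2 = 2304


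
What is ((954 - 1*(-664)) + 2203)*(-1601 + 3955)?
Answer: 8994634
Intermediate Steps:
((954 - 1*(-664)) + 2203)*(-1601 + 3955) = ((954 + 664) + 2203)*2354 = (1618 + 2203)*2354 = 3821*2354 = 8994634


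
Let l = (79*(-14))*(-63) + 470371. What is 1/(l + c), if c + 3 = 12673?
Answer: 1/552719 ≈ 1.8092e-6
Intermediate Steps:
l = 540049 (l = -1106*(-63) + 470371 = 69678 + 470371 = 540049)
c = 12670 (c = -3 + 12673 = 12670)
1/(l + c) = 1/(540049 + 12670) = 1/552719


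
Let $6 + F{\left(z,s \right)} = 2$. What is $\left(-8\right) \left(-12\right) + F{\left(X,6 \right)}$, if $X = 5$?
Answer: $92$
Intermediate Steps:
$F{\left(z,s \right)} = -4$ ($F{\left(z,s \right)} = -6 + 2 = -4$)
$\left(-8\right) \left(-12\right) + F{\left(X,6 \right)} = \left(-8\right) \left(-12\right) - 4 = 96 - 4 = 92$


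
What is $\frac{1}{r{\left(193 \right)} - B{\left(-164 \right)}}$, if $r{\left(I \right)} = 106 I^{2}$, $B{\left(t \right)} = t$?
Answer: $\frac{1}{3948558} \approx 2.5326 \cdot 10^{-7}$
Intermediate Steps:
$\frac{1}{r{\left(193 \right)} - B{\left(-164 \right)}} = \frac{1}{106 \cdot 193^{2} - -164} = \frac{1}{106 \cdot 37249 + 164} = \frac{1}{3948394 + 164} = \frac{1}{3948558}$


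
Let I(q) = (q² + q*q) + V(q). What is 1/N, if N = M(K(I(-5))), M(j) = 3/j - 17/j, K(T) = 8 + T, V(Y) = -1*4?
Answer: -27/7 ≈ -3.8571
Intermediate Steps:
V(Y) = -4
I(q) = -4 + 2*q² (I(q) = (q² + q*q) - 4 = (q² + q²) - 4 = 2*q² - 4 = -4 + 2*q²)
M(j) = -14/j
N = -7/27 (N = -14/(8 + (-4 + 2*(-5)²)) = -14/(8 + (-4 + 2*25)) = -14/(8 + (-4 + 50)) = -14/(8 + 46) = -14/54 = -14*1/54 = -7/27 ≈ -0.25926)
1/N = 1/(-7/27) = -27/7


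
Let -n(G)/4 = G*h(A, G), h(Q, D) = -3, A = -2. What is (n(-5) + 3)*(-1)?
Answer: 57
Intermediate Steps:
n(G) = 12*G (n(G) = -4*G*(-3) = -(-12)*G = 12*G)
(n(-5) + 3)*(-1) = (12*(-5) + 3)*(-1) = (-60 + 3)*(-1) = -57*(-1) = 57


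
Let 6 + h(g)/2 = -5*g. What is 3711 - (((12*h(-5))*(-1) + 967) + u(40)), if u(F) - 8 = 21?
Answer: 3171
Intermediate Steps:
h(g) = -12 - 10*g (h(g) = -12 + 2*(-5*g) = -12 - 10*g)
u(F) = 29 (u(F) = 8 + 21 = 29)
3711 - (((12*h(-5))*(-1) + 967) + u(40)) = 3711 - (((12*(-12 - 10*(-5)))*(-1) + 967) + 29) = 3711 - (((12*(-12 + 50))*(-1) + 967) + 29) = 3711 - (((12*38)*(-1) + 967) + 29) = 3711 - ((456*(-1) + 967) + 29) = 3711 - ((-456 + 967) + 29) = 3711 - (511 + 29) = 3711 - 1*540 = 3711 - 540 = 3171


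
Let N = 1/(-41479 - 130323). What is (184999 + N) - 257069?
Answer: -12381770141/171802 ≈ -72070.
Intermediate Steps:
N = -1/171802 (N = 1/(-171802) = -1/171802 ≈ -5.8207e-6)
(184999 + N) - 257069 = (184999 - 1/171802) - 257069 = 31783198197/171802 - 257069 = -12381770141/171802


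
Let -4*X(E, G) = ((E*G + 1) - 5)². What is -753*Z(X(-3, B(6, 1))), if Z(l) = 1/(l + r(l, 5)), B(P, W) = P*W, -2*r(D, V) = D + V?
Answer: 251/21 ≈ 11.952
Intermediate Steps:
r(D, V) = -D/2 - V/2 (r(D, V) = -(D + V)/2 = -D/2 - V/2)
X(E, G) = -(-4 + E*G)²/4 (X(E, G) = -((E*G + 1) - 5)²/4 = -((1 + E*G) - 5)²/4 = -(-4 + E*G)²/4)
Z(l) = 1/(-5/2 + l/2) (Z(l) = 1/(l + (-l/2 - ½*5)) = 1/(l + (-l/2 - 5/2)) = 1/(l + (-5/2 - l/2)) = 1/(-5/2 + l/2))
-753*Z(X(-3, B(6, 1))) = -1506/(-5 - (-4 - 18)²/4) = -1506/(-5 - ¼*(-22)²) = -1506/(-5 - ¼*484) = -1506/(-5 - 121) = -1506/(-126) = -1506*(-1)/126 = -753*(-1/63) = 251/21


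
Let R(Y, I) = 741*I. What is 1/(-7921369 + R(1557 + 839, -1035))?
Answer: -1/8688304 ≈ -1.1510e-7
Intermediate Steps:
1/(-7921369 + R(1557 + 839, -1035)) = 1/(-7921369 + 741*(-1035)) = 1/(-7921369 - 766935) = 1/(-8688304) = -1/8688304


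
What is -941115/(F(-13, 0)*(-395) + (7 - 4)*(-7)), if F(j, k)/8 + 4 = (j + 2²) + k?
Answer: -941115/41059 ≈ -22.921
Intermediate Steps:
F(j, k) = 8*j + 8*k (F(j, k) = -32 + 8*((j + 2²) + k) = -32 + 8*((j + 4) + k) = -32 + 8*((4 + j) + k) = -32 + 8*(4 + j + k) = -32 + (32 + 8*j + 8*k) = 8*j + 8*k)
-941115/(F(-13, 0)*(-395) + (7 - 4)*(-7)) = -941115/((8*(-13) + 8*0)*(-395) + (7 - 4)*(-7)) = -941115/((-104 + 0)*(-395) + 3*(-7)) = -941115/(-104*(-395) - 21) = -941115/(41080 - 21) = -941115/41059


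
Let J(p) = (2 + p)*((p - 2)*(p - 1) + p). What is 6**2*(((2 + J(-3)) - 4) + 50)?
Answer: 1116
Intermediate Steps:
J(p) = (2 + p)*(p + (-1 + p)*(-2 + p)) (J(p) = (2 + p)*((-2 + p)*(-1 + p) + p) = (2 + p)*((-1 + p)*(-2 + p) + p) = (2 + p)*(p + (-1 + p)*(-2 + p)))
6**2*(((2 + J(-3)) - 4) + 50) = 6**2*(((2 + (4 + (-3)**3 - 2*(-3))) - 4) + 50) = 36*(((2 + (4 - 27 + 6)) - 4) + 50) = 36*(((2 - 17) - 4) + 50) = 36*((-15 - 4) + 50) = 36*(-19 + 50) = 36*31 = 1116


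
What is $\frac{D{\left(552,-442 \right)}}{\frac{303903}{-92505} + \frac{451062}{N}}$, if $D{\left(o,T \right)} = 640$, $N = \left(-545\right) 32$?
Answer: $- \frac{34416793600}{1567518621} \approx -21.956$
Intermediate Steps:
$N = -17440$
$\frac{D{\left(552,-442 \right)}}{\frac{303903}{-92505} + \frac{451062}{N}} = \frac{640}{\frac{303903}{-92505} + \frac{451062}{-17440}} = \frac{640}{303903 \left(- \frac{1}{92505}\right) + 451062 \left(- \frac{1}{17440}\right)} = \frac{640}{- \frac{101301}{30835} - \frac{225531}{8720}} = \frac{640}{- \frac{1567518621}{53776240}} = 640 \left(- \frac{53776240}{1567518621}\right) = - \frac{34416793600}{1567518621}$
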